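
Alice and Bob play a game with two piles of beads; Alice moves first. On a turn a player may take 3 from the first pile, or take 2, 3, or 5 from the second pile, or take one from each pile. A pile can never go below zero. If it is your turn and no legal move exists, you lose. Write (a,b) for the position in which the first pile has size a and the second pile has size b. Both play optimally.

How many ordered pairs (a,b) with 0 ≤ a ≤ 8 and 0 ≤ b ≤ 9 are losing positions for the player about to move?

26

Positions with no move are L. A position that does have a move is losing for the player to move precisely when every available move leads to a winning position for the opponent. Fill in the labels:
Every move lowers a or b (never raises either), so fill the grid row by row in increasing a, and left to right within a row: each cell's successors are then already labelled.
      b=0  b=1  b=2  b=3  b=4  b=5  b=6  b=7  b=8  b=9
a=0:    L    L    W    W    W    W    W    L    L    W
a=1:    L    W    W    W    L    W    W    W    W    W
a=2:    L    W    W    W    L    W    W    W    L    W
a=3:    W    W    L    L    W    W    W    W    W    W
a=4:    W    L    L    W    W    W    W    W    L    L
a=5:    W    L    W    W    W    L    W    W    W    W
a=6:    L    L    W    W    W    W    W    L    L    W
a=7:    L    W    W    W    L    W    W    W    W    W
a=8:    L    W    W    W    L    W    W    W    L    W
Cells with no legal move (terminal, hence L): (0,0), (0,1), (1,0), (2,0).
The remaining L cells, each justified by listing all of its moves:
(0,7): only reaches (0,5)(W), (0,4)(W), (0,2)(W), all W → L
(0,8): only reaches (0,6)(W), (0,5)(W), (0,3)(W), all W → L
(1,4): only reaches (1,2)(W), (1,1)(W), (0,3)(W), all W → L
(2,4): only reaches (2,2)(W), (2,1)(W), (1,3)(W), all W → L
(2,8): only reaches (2,6)(W), (2,5)(W), (2,3)(W), (1,7)(W), all W → L
(3,2): only reaches (0,2)(W), (3,0)(W), (2,1)(W), all W → L
(3,3): only reaches (0,3)(W), (3,1)(W), (3,0)(W), (2,2)(W), all W → L
(4,1): only reaches (1,1)(W), (3,0)(W), all W → L
(4,2): only reaches (1,2)(W), (4,0)(W), (3,1)(W), all W → L
(4,8): only reaches (1,8)(W), (4,6)(W), (4,5)(W), (4,3)(W), (3,7)(W), all W → L
(4,9): only reaches (1,9)(W), (4,7)(W), (4,6)(W), (4,4)(W), (3,8)(W), all W → L
(5,1): only reaches (2,1)(W), (4,0)(W), all W → L
(5,5): only reaches (2,5)(W), (5,3)(W), (5,2)(W), (5,0)(W), (4,4)(W), all W → L
(6,0): only reaches (3,0)(W), which is W → L
(6,1): only reaches (3,1)(W), (5,0)(W), all W → L
(6,7): only reaches (3,7)(W), (6,5)(W), (6,4)(W), (6,2)(W), (5,6)(W), all W → L
(6,8): only reaches (3,8)(W), (6,6)(W), (6,5)(W), (6,3)(W), (5,7)(W), all W → L
(7,0): only reaches (4,0)(W), which is W → L
(7,4): only reaches (4,4)(W), (7,2)(W), (7,1)(W), (6,3)(W), all W → L
(8,0): only reaches (5,0)(W), which is W → L
(8,4): only reaches (5,4)(W), (8,2)(W), (8,1)(W), (7,3)(W), all W → L
(8,8): only reaches (5,8)(W), (8,6)(W), (8,5)(W), (8,3)(W), (7,7)(W), all W → L
Every other cell has at least one move into one of the L cells above, so it is W.
L cells per row: a=0: 4, a=1: 2, a=2: 3, a=3: 2, a=4: 4, a=5: 2, a=6: 4, a=7: 2, a=8: 3; total 26.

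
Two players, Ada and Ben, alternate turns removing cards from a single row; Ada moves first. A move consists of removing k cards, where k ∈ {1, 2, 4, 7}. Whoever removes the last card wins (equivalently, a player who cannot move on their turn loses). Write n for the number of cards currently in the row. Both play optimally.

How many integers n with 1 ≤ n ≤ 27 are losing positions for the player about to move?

9

Positions with no move are L. A position that does have a move is losing for the player to move precisely when every available move leads to a winning position for the opponent. Fill in the labels:
n=0: no move → L
n=1: →0(L), so W
n=2: →0(L), so W
n=3: →2(W), 1(W) — all W, so L
n=4: →3(L), so W
n=5: →3(L), so W
n=6: →5(W), 4(W), 2(W) — all W, so L
n=7: →6(L), so W
n=8: →6(L), so W
n=9: →8(W), 7(W), 5(W), 2(W) — all W, so L
n=10: →9(L), so W
n=11: →9(L), so W
n=12: →11(W), 10(W), 8(W), 5(W) — all W, so L
n=13: →12(L), so W
n=14: →12(L), so W
n=15: →14(W), 13(W), 11(W), 8(W) — all W, so L
n=16: →15(L), so W
n=17: →15(L), so W
n=18: →17(W), 16(W), 14(W), 11(W) — all W, so L
n=19: →18(L), so W
n=20: →18(L), so W
n=21: →20(W), 19(W), 17(W), 14(W) — all W, so L
n=22: →21(L), so W
n=23: →21(L), so W
n=24: →23(W), 22(W), 20(W), 17(W) — all W, so L
n=25: →24(L), so W
n=26: →24(L), so W
n=27: →26(W), 25(W), 23(W), 20(W) — all W, so L
L entries with 1 ≤ n ≤ 27 (n=0 is outside the asked range and is not counted): n = 3, 6, 9, 12, 15, 18, 21, 24, 27; that makes 9.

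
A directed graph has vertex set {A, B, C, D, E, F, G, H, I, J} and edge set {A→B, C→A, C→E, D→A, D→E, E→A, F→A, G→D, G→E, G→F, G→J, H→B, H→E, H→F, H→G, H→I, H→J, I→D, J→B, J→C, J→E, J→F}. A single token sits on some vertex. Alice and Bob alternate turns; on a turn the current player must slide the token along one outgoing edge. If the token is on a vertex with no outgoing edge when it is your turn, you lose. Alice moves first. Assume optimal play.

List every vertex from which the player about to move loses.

B, E, F, I

Positions with no move are L. A position that does have a move is losing for the player to move precisely when every available move leads to a winning position for the opponent. Fill in the labels:
Every edge goes from a vertex to one that appears earlier in the order B, A, E, C, F, D, J, I, G, H, so processing vertices in that order labels each vertex after all of its successors.
B: no outgoing edge → L
A: reaches L-position B → W
E: only reaches A(W), which is W → L
C: reaches L-position E → W
F: only reaches A(W), which is W → L
D: reaches L-position E → W
J: reaches L-position F → W
I: only reaches D(W), which is W → L
G: reaches L-position F → W
H: reaches L-position I → W
The losing starting vertices are exactly the entries labelled L in this table (4 of them).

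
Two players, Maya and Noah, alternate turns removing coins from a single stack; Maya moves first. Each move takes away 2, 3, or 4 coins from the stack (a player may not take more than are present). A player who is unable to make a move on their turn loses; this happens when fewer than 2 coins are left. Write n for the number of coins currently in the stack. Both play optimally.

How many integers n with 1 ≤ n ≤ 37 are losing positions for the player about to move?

13

Build the W/L table. Terminal = L. A non-terminal position is W if it has a move to some L; otherwise it is L.
n=0: no move → L
n=1: no move → L
n=2: reaches L-position 0 → W
n=3: reaches L-position 1 → W
n=4: reaches L-position 1 → W
n=5: reaches L-position 1 → W
n=6: only reaches 4(W), 3(W), 2(W), all W → L
n=7: only reaches 5(W), 4(W), 3(W), all W → L
n=8: reaches L-position 6 → W
n=9: reaches L-position 7 → W
n=10: reaches L-position 7 → W
n=11: reaches L-position 7 → W
n=12: only reaches 10(W), 9(W), 8(W), all W → L
n=13: only reaches 11(W), 10(W), 9(W), all W → L
n=14: reaches L-position 12 → W
n=15: reaches L-position 13 → W
n=16: reaches L-position 13 → W
n=17: reaches L-position 13 → W
n=18: only reaches 16(W), 15(W), 14(W), all W → L
n=19: only reaches 17(W), 16(W), 15(W), all W → L
n=20: reaches L-position 18 → W
n=21: reaches L-position 19 → W
n=22: reaches L-position 19 → W
n=23: reaches L-position 19 → W
n=24: only reaches 22(W), 21(W), 20(W), all W → L
n=25: only reaches 23(W), 22(W), 21(W), all W → L
n=26: reaches L-position 24 → W
n=27: reaches L-position 25 → W
n=28: reaches L-position 25 → W
n=29: reaches L-position 25 → W
n=30: only reaches 28(W), 27(W), 26(W), all W → L
n=31: only reaches 29(W), 28(W), 27(W), all W → L
n=32: reaches L-position 30 → W
n=33: reaches L-position 31 → W
n=34: reaches L-position 31 → W
n=35: reaches L-position 31 → W
n=36: only reaches 34(W), 33(W), 32(W), all W → L
n=37: only reaches 35(W), 34(W), 33(W), all W → L
L entries with 1 ≤ n ≤ 37 (n=0 is outside the asked range and is not counted): n = 1, 6, 7, 12, 13, 18, 19, 24, 25, 30, 31, 36, 37; that makes 13.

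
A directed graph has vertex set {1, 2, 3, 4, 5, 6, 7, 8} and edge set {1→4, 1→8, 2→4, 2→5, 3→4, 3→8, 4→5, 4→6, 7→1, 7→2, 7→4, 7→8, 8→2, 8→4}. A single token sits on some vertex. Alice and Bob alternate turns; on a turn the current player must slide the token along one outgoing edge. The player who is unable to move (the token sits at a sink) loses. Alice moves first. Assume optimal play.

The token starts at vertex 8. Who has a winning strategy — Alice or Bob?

Positions with no move are L. A position that does have a move is losing for the player to move precisely when every available move leads to a winning position for the opponent. Fill in the labels:
Every edge goes from a vertex to one that appears earlier in the order 6, 5, 4, 2, 8, 1, 3, 7, so processing vertices in that order labels each vertex after all of its successors.
6: no outgoing edge → L
5: no outgoing edge → L
4: reaches L-position 5 → W
2: reaches L-position 5 → W
8: only reaches 2(W), 4(W), all W → L
1: reaches L-position 8 → W
3: reaches L-position 8 → W
7: reaches L-position 8 → W
The starting position 8 is L: whatever Alice does, the opponent receives a W position.

Bob wins.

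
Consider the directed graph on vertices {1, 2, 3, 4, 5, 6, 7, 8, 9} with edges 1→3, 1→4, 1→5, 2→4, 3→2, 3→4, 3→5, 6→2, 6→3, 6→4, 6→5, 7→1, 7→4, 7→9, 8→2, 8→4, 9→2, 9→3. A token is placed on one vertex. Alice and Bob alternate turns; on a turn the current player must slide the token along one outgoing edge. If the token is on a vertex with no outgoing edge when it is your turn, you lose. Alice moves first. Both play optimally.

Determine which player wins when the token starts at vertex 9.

Compute win/loss labels from the base case upward. A position with no move is L. Any other position is W if it can reach an L in one move, else L.
Every edge goes from a vertex to one that appears earlier in the order 5, 4, 2, 3, 1, 6, 9, 7, 8, so processing vertices in that order labels each vertex after all of its successors.
5: no outgoing edge → L
4: no outgoing edge → L
2: reaches L-position 4 → W
3: reaches L-position 4 → W
1: reaches L-position 4 → W
6: reaches L-position 4 → W
9: only reaches 3(W), 2(W), all W → L
7: reaches L-position 9 → W
8: reaches L-position 4 → W
Every move from 9 reaches a W position, so the mover loses.

Bob wins.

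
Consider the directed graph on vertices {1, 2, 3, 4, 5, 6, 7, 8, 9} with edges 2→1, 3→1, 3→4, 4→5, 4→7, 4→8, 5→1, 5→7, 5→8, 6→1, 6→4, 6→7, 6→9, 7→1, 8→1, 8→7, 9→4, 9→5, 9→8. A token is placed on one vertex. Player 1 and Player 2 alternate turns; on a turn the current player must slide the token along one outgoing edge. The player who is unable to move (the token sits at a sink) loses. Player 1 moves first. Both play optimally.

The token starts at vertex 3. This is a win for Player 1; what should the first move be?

Move to 4.

Work bottom-up. With no move the player to move loses. Otherwise the position is W if at least one move leads to an L position for the opponent, and L if every move leads to a W.
Every edge goes from a vertex to one that appears earlier in the order 1, 7, 8, 5, 4, 9, 2, 6, 3, so processing vertices in that order labels each vertex after all of its successors.
1: no outgoing edge → L
7: reaches L-position 1 → W
8: reaches L-position 1 → W
5: reaches L-position 1 → W
4: only reaches 5(W), 8(W), 7(W), all W → L
9: reaches L-position 4 → W
2: reaches L-position 1 → W
6: reaches L-position 4 → W
3: reaches L-position 4 → W
From 3, the L positions reachable in one move are: 4, 1. Any move reaching one of these is winning.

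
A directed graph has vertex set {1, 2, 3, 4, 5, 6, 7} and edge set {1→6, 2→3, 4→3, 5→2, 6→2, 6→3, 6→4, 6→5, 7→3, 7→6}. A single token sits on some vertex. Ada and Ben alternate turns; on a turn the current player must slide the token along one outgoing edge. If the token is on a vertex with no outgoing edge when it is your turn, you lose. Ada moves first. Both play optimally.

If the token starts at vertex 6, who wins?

Ada wins.

Classify positions by backward induction: terminal positions (no move available) are L. From any other position, the mover wins iff some move reaches an L.
Every edge goes from a vertex to one that appears earlier in the order 3, 2, 5, 4, 6, 1, 7, so processing vertices in that order labels each vertex after all of its successors.
3: no outgoing edge → L
2: reaches L-position 3 → W
5: only reaches 2(W), which is W → L
4: reaches L-position 3 → W
6: reaches L-position 5 → W
1: only reaches 6(W), which is W → L
7: reaches L-position 3 → W
From 6 Ada can move to 5, reaching an L position.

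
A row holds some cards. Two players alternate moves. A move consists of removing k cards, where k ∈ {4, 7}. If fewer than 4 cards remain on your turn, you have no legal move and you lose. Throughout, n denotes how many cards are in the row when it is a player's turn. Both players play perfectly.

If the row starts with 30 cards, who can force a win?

Positions with no move are L. A position that does have a move is losing for the player to move precisely when every available move leads to a winning position for the opponent. Fill in the labels:
n=0: no move → L
n=1: no move → L
n=2: no move → L
n=3: no move → L
n=4: reaches L-position 0 → W
n=5: reaches L-position 1 → W
n=6: reaches L-position 2 → W
n=7: reaches L-position 3 → W
n=8: reaches L-position 1 → W
n=9: reaches L-position 2 → W
n=10: reaches L-position 3 → W
n=11: only reaches 7(W), 4(W), all W → L
n=12: only reaches 8(W), 5(W), all W → L
n=13: only reaches 9(W), 6(W), all W → L
n=14: only reaches 10(W), 7(W), all W → L
n=15: reaches L-position 11 → W
n=16: reaches L-position 12 → W
n=17: reaches L-position 13 → W
n=18: reaches L-position 14 → W
n=19: reaches L-position 12 → W
n=20: reaches L-position 13 → W
n=21: reaches L-position 14 → W
n=22: only reaches 18(W), 15(W), all W → L
n=23: only reaches 19(W), 16(W), all W → L
n=24: only reaches 20(W), 17(W), all W → L
n=25: only reaches 21(W), 18(W), all W → L
n=26: reaches L-position 22 → W
n=27: reaches L-position 23 → W
n=28: reaches L-position 24 → W
n=29: reaches L-position 25 → W
n=30: reaches L-position 23 → W
From 30 the player to move can remove 7, leaving 23, reaching an L position.

The first player wins.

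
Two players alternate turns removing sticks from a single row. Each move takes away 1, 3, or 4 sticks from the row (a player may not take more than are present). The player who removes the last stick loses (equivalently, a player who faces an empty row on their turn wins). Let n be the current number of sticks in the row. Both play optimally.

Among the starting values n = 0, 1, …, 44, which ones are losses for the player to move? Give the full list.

1, 3, 8, 10, 15, 17, 22, 24, 29, 31, 36, 38, 43

Positions with no move are W. A position that does have a move is losing for the player to move precisely when every available move leads to a winning position for the opponent. Fill in the labels:
n=0: no move; the opponent has just taken the last stick and therefore loses → W
n=1: L (sole option 0(W) is W)
n=2: W (go to 1, an L position)
n=3: L (options 2(W), 0(W) are all W)
n=4: W (go to 3, an L position)
n=5: W (go to 1, an L position)
n=6: W (go to 3, an L position)
n=7: W (go to 3, an L position)
n=8: L (options 7(W), 5(W), 4(W) are all W)
n=9: W (go to 8, an L position)
n=10: L (options 9(W), 7(W), 6(W) are all W)
n=11: W (go to 10, an L position)
n=12: W (go to 8, an L position)
n=13: W (go to 10, an L position)
n=14: W (go to 10, an L position)
n=15: L (options 14(W), 12(W), 11(W) are all W)
n=16: W (go to 15, an L position)
n=17: L (options 16(W), 14(W), 13(W) are all W)
n=18: W (go to 17, an L position)
n=19: W (go to 15, an L position)
n=20: W (go to 17, an L position)
n=21: W (go to 17, an L position)
n=22: L (options 21(W), 19(W), 18(W) are all W)
n=23: W (go to 22, an L position)
n=24: L (options 23(W), 21(W), 20(W) are all W)
n=25: W (go to 24, an L position)
n=26: W (go to 22, an L position)
n=27: W (go to 24, an L position)
n=28: W (go to 24, an L position)
n=29: L (options 28(W), 26(W), 25(W) are all W)
n=30: W (go to 29, an L position)
n=31: L (options 30(W), 28(W), 27(W) are all W)
n=32: W (go to 31, an L position)
n=33: W (go to 29, an L position)
n=34: W (go to 31, an L position)
n=35: W (go to 31, an L position)
n=36: L (options 35(W), 33(W), 32(W) are all W)
n=37: W (go to 36, an L position)
n=38: L (options 37(W), 35(W), 34(W) are all W)
n=39: W (go to 38, an L position)
n=40: W (go to 36, an L position)
n=41: W (go to 38, an L position)
n=42: W (go to 38, an L position)
n=43: L (options 42(W), 40(W), 39(W) are all W)
n=44: W (go to 43, an L position)
The losing starting values of n are exactly the entries labelled L in this table (13 of them).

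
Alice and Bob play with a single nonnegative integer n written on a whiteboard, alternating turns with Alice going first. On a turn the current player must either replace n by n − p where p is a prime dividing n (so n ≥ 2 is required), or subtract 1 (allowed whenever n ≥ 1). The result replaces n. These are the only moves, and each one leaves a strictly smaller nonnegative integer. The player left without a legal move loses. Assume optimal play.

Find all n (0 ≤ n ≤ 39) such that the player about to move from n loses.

0, 4, 8, 12, 16, 20, 24, 28, 32, 36

Label each position W (a win for the player to move) or L (a loss). A position with no legal move is L; any other position is W exactly when some move reaches an L, and L when every move reaches a W.
n=0: no move → L
n=1: W (go to 0, an L position)
n=2: W (go to 0, an L position)
n=3: W (go to 0, an L position)
n=4: L (options 2(W), 3(W) are all W)
n=5: W (go to 0, an L position)
n=6: W (go to 4, an L position)
n=7: W (go to 0, an L position)
n=8: L (options 6(W), 7(W) are all W)
n=9: W (go to 8, an L position)
n=10: W (go to 8, an L position)
n=11: W (go to 0, an L position)
n=12: L (options 9(W), 10(W), 11(W) are all W)
n=13: W (go to 0, an L position)
n=14: W (go to 12, an L position)
n=15: W (go to 12, an L position)
n=16: L (options 14(W), 15(W) are all W)
n=17: W (go to 0, an L position)
n=18: W (go to 16, an L position)
n=19: W (go to 0, an L position)
n=20: L (options 15(W), 18(W), 19(W) are all W)
n=21: W (go to 20, an L position)
n=22: W (go to 20, an L position)
n=23: W (go to 0, an L position)
n=24: L (options 21(W), 22(W), 23(W) are all W)
n=25: W (go to 20, an L position)
n=26: W (go to 24, an L position)
n=27: W (go to 24, an L position)
n=28: L (options 21(W), 26(W), 27(W) are all W)
n=29: W (go to 0, an L position)
n=30: W (go to 28, an L position)
n=31: W (go to 0, an L position)
n=32: L (options 30(W), 31(W) are all W)
n=33: W (go to 32, an L position)
n=34: W (go to 32, an L position)
n=35: W (go to 28, an L position)
n=36: L (options 33(W), 34(W), 35(W) are all W)
n=37: W (go to 0, an L position)
n=38: W (go to 36, an L position)
n=39: W (go to 36, an L position)
The losing starting values of n are exactly the entries labelled L in this table (10 of them).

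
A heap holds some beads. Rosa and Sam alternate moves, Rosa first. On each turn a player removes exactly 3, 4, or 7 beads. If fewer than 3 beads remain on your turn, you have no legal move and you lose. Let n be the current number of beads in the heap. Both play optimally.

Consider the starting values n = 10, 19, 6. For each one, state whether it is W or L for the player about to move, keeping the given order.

10: L, 19: W, 6: W

Build the W/L table. Terminal = L. A non-terminal position is W if it has a move to some L; otherwise it is L.
n=0: no move → L
n=1: no move → L
n=2: no move → L
n=3: →0(L), so W
n=4: →1(L), so W
n=5: →2(L), so W
n=6: →2(L), so W
n=7: →0(L), so W
n=8: →1(L), so W
n=9: →2(L), so W
n=10: →7(W), 6(W), 3(W) — all W, so L
n=11: →8(W), 7(W), 4(W) — all W, so L
n=12: →9(W), 8(W), 5(W) — all W, so L
n=13: →10(L), so W
n=14: →11(L), so W
n=15: →12(L), so W
n=16: →12(L), so W
n=17: →10(L), so W
n=18: →11(L), so W
n=19: →12(L), so W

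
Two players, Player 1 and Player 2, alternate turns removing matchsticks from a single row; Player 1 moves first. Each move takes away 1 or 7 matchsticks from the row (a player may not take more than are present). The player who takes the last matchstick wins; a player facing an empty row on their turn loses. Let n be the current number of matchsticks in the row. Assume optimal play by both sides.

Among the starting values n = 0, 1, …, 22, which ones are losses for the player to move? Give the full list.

0, 2, 4, 6, 8, 10, 12, 14, 16, 18, 20, 22

Label each position W (a win for the player to move) or L (a loss). A position with no legal move is L; any other position is W exactly when some move reaches an L, and L when every move reaches a W.
n=0: no move → L
n=1: reaches L-position 0 → W
n=2: only reaches 1(W), which is W → L
n=3: reaches L-position 2 → W
n=4: only reaches 3(W), which is W → L
n=5: reaches L-position 4 → W
n=6: only reaches 5(W), which is W → L
n=7: reaches L-position 6 → W
n=8: only reaches 7(W), 1(W), all W → L
n=9: reaches L-position 8 → W
n=10: only reaches 9(W), 3(W), all W → L
n=11: reaches L-position 10 → W
n=12: only reaches 11(W), 5(W), all W → L
n=13: reaches L-position 12 → W
n=14: only reaches 13(W), 7(W), all W → L
n=15: reaches L-position 14 → W
n=16: only reaches 15(W), 9(W), all W → L
n=17: reaches L-position 16 → W
n=18: only reaches 17(W), 11(W), all W → L
n=19: reaches L-position 18 → W
n=20: only reaches 19(W), 13(W), all W → L
n=21: reaches L-position 20 → W
n=22: only reaches 21(W), 15(W), all W → L
The losing starting values of n are exactly the entries labelled L in this table (12 of them).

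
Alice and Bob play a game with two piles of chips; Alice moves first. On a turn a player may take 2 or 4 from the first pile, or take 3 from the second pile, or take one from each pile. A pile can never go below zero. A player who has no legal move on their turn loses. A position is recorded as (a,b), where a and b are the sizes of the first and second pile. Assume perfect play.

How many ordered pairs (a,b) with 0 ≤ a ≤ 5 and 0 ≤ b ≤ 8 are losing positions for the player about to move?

Build the W/L table. Terminal = L. A non-terminal position is W if it has a move to some L; otherwise it is L.
Every move lowers a or b (never raises either), so fill the grid row by row in increasing a, and left to right within a row: each cell's successors are then already labelled.
      b=0  b=1  b=2  b=3  b=4  b=5  b=6  b=7  b=8
a=0:    L    L    L    W    W    W    L    L    L
a=1:    L    W    W    W    L    L    L    W    W
a=2:    W    W    W    L    L    W    W    W    W
a=3:    W    L    L    L    W    W    W    L    L
a=4:    W    W    W    W    W    L    W    W    W
a=5:    W    W    W    W    W    W    W    W    W
Cells with no legal move (terminal, hence L): (0,0), (0,1), (0,2), (1,0).
The remaining L cells, each justified by listing all of its moves:
(0,6): →(0,3)(W) only, which is W, so L
(0,7): →(0,4)(W) only, which is W, so L
(0,8): →(0,5)(W) only, which is W, so L
(1,4): →(1,1)(W), (0,3)(W) — all W, so L
(1,5): →(1,2)(W), (0,4)(W) — all W, so L
(1,6): →(1,3)(W), (0,5)(W) — all W, so L
(2,3): →(0,3)(W), (2,0)(W), (1,2)(W) — all W, so L
(2,4): →(0,4)(W), (2,1)(W), (1,3)(W) — all W, so L
(3,1): →(1,1)(W), (2,0)(W) — all W, so L
(3,2): →(1,2)(W), (2,1)(W) — all W, so L
(3,3): →(1,3)(W), (3,0)(W), (2,2)(W) — all W, so L
(3,7): →(1,7)(W), (3,4)(W), (2,6)(W) — all W, so L
(3,8): →(1,8)(W), (3,5)(W), (2,7)(W) — all W, so L
(4,5): →(2,5)(W), (0,5)(W), (4,2)(W), (3,4)(W) — all W, so L
Every other cell has at least one move into one of the L cells above, so it is W.
L cells per row: a=0: 6, a=1: 4, a=2: 2, a=3: 5, a=4: 1, a=5: 0; total 18.

18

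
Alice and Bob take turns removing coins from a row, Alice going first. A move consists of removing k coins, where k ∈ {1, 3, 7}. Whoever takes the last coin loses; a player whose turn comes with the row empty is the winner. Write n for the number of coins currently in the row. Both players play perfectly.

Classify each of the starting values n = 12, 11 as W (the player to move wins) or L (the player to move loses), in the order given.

12: W, 11: L

Compute win/loss labels from the base case upward. A position with no move is W. Any other position is W if it can reach an L in one move, else L.
n=0: no move; the opponent has just taken the last coin and therefore loses → W
n=1: only reaches 0(W), which is W → L
n=2: reaches L-position 1 → W
n=3: only reaches 2(W), 0(W), all W → L
n=4: reaches L-position 3 → W
n=5: only reaches 4(W), 2(W), all W → L
n=6: reaches L-position 5 → W
n=7: only reaches 6(W), 4(W), 0(W), all W → L
n=8: reaches L-position 7 → W
n=9: only reaches 8(W), 6(W), 2(W), all W → L
n=10: reaches L-position 9 → W
n=11: only reaches 10(W), 8(W), 4(W), all W → L
n=12: reaches L-position 11 → W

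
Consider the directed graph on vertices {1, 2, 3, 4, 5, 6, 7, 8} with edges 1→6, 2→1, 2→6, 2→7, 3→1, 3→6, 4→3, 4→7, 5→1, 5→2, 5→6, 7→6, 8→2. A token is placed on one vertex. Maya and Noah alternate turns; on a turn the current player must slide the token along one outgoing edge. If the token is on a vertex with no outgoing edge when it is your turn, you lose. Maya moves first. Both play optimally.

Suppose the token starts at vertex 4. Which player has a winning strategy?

Noah wins.

Use the standard recursion: the mover loses at a terminal position; elsewhere, the mover wins exactly when some move hands the opponent an L position.
Every edge goes from a vertex to one that appears earlier in the order 6, 1, 7, 2, 5, 3, 4, 8, so processing vertices in that order labels each vertex after all of its successors.
6: no outgoing edge → L
1: reaches L-position 6 → W
7: reaches L-position 6 → W
2: reaches L-position 6 → W
5: reaches L-position 6 → W
3: reaches L-position 6 → W
4: only reaches 3(W), 7(W), all W → L
8: only reaches 2(W), which is W → L
The starting position 4 is L: whatever Maya does, the opponent receives a W position.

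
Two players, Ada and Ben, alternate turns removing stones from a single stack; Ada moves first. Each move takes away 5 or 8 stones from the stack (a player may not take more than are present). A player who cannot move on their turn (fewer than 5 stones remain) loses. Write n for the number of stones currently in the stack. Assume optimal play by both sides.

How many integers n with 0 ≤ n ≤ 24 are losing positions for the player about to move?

10

Label each position W (a win for the player to move) or L (a loss). A position with no legal move is L; any other position is W exactly when some move reaches an L, and L when every move reaches a W.
n=0: no move → L
n=1: no move → L
n=2: no move → L
n=3: no move → L
n=4: no move → L
n=5: can move to 0, which is L ⇒ W
n=6: can move to 1, which is L ⇒ W
n=7: can move to 2, which is L ⇒ W
n=8: can move to 3, which is L ⇒ W
n=9: can move to 4, which is L ⇒ W
n=10: can move to 2, which is L ⇒ W
n=11: can move to 3, which is L ⇒ W
n=12: can move to 4, which is L ⇒ W
n=13: moves to 8(W), 5(W); every one is W ⇒ L
n=14: moves to 9(W), 6(W); every one is W ⇒ L
n=15: moves to 10(W), 7(W); every one is W ⇒ L
n=16: moves to 11(W), 8(W); every one is W ⇒ L
n=17: moves to 12(W), 9(W); every one is W ⇒ L
n=18: can move to 13, which is L ⇒ W
n=19: can move to 14, which is L ⇒ W
n=20: can move to 15, which is L ⇒ W
n=21: can move to 16, which is L ⇒ W
n=22: can move to 17, which is L ⇒ W
n=23: can move to 15, which is L ⇒ W
n=24: can move to 16, which is L ⇒ W
L entries with 0 ≤ n ≤ 24: n = 0, 1, 2, 3, 4, 13, 14, 15, 16, 17; that makes 10.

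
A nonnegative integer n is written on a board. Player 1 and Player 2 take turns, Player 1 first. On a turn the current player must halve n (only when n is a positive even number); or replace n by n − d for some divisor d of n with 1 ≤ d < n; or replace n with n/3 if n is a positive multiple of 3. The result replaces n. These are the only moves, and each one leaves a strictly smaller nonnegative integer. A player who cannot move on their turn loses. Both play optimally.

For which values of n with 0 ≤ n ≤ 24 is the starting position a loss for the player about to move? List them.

0, 1, 4, 7, 9, 11, 13, 15, 17, 19, 23

Classify positions by backward induction: terminal positions (no move available) are L. From any other position, the mover wins iff some move reaches an L.
n=0: no move → L
n=1: no move → L
n=2: W (go to 1, an L position)
n=3: W (go to 1, an L position)
n=4: L (options 2(W), 3(W) are all W)
n=5: W (go to 4, an L position)
n=6: W (go to 4, an L position)
n=7: L (sole option 6(W) is W)
n=8: W (go to 4, an L position)
n=9: L (options 3(W), 6(W), 8(W) are all W)
n=10: W (go to 9, an L position)
n=11: L (sole option 10(W) is W)
n=12: W (go to 4, an L position)
n=13: L (sole option 12(W) is W)
n=14: W (go to 7, an L position)
n=15: L (options 5(W), 10(W), 12(W), 14(W) are all W)
n=16: W (go to 15, an L position)
n=17: L (sole option 16(W) is W)
n=18: W (go to 9, an L position)
n=19: L (sole option 18(W) is W)
n=20: W (go to 15, an L position)
n=21: W (go to 7, an L position)
n=22: W (go to 11, an L position)
n=23: L (sole option 22(W) is W)
n=24: W (go to 23, an L position)
The losing starting values of n are exactly the entries labelled L in this table (11 of them).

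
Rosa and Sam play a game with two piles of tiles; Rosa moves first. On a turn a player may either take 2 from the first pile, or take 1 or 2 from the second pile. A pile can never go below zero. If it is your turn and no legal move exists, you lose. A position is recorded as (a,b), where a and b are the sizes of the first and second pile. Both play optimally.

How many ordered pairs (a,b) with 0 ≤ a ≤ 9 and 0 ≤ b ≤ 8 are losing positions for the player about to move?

30

Compute win/loss labels from the base case upward. A position with no move is L. Any other position is W if it can reach an L in one move, else L.
Every move lowers a or b (never raises either), so fill the grid row by row in increasing a, and left to right within a row: each cell's successors are then already labelled.
      b=0  b=1  b=2  b=3  b=4  b=5  b=6  b=7  b=8
a=0:    L    W    W    L    W    W    L    W    W
a=1:    L    W    W    L    W    W    L    W    W
a=2:    W    L    W    W    L    W    W    L    W
a=3:    W    L    W    W    L    W    W    L    W
a=4:    L    W    W    L    W    W    L    W    W
a=5:    L    W    W    L    W    W    L    W    W
a=6:    W    L    W    W    L    W    W    L    W
a=7:    W    L    W    W    L    W    W    L    W
a=8:    L    W    W    L    W    W    L    W    W
a=9:    L    W    W    L    W    W    L    W    W
Cells with no legal move (terminal, hence L): (0,0), (1,0).
The remaining L cells, each justified by listing all of its moves:
(0,3): L (options (0,2)(W), (0,1)(W) are all W)
(0,6): L (options (0,5)(W), (0,4)(W) are all W)
(1,3): L (options (1,2)(W), (1,1)(W) are all W)
(1,6): L (options (1,5)(W), (1,4)(W) are all W)
(2,1): L (options (0,1)(W), (2,0)(W) are all W)
(2,4): L (options (0,4)(W), (2,3)(W), (2,2)(W) are all W)
(2,7): L (options (0,7)(W), (2,6)(W), (2,5)(W) are all W)
(3,1): L (options (1,1)(W), (3,0)(W) are all W)
(3,4): L (options (1,4)(W), (3,3)(W), (3,2)(W) are all W)
(3,7): L (options (1,7)(W), (3,6)(W), (3,5)(W) are all W)
(4,0): L (sole option (2,0)(W) is W)
(4,3): L (options (2,3)(W), (4,2)(W), (4,1)(W) are all W)
(4,6): L (options (2,6)(W), (4,5)(W), (4,4)(W) are all W)
(5,0): L (sole option (3,0)(W) is W)
(5,3): L (options (3,3)(W), (5,2)(W), (5,1)(W) are all W)
(5,6): L (options (3,6)(W), (5,5)(W), (5,4)(W) are all W)
(6,1): L (options (4,1)(W), (6,0)(W) are all W)
(6,4): L (options (4,4)(W), (6,3)(W), (6,2)(W) are all W)
(6,7): L (options (4,7)(W), (6,6)(W), (6,5)(W) are all W)
(7,1): L (options (5,1)(W), (7,0)(W) are all W)
(7,4): L (options (5,4)(W), (7,3)(W), (7,2)(W) are all W)
(7,7): L (options (5,7)(W), (7,6)(W), (7,5)(W) are all W)
(8,0): L (sole option (6,0)(W) is W)
(8,3): L (options (6,3)(W), (8,2)(W), (8,1)(W) are all W)
(8,6): L (options (6,6)(W), (8,5)(W), (8,4)(W) are all W)
(9,0): L (sole option (7,0)(W) is W)
(9,3): L (options (7,3)(W), (9,2)(W), (9,1)(W) are all W)
(9,6): L (options (7,6)(W), (9,5)(W), (9,4)(W) are all W)
Every other cell has at least one move into one of the L cells above, so it is W.
L cells per row: a=0: 3, a=1: 3, a=2: 3, a=3: 3, a=4: 3, a=5: 3, a=6: 3, a=7: 3, a=8: 3, a=9: 3; total 30.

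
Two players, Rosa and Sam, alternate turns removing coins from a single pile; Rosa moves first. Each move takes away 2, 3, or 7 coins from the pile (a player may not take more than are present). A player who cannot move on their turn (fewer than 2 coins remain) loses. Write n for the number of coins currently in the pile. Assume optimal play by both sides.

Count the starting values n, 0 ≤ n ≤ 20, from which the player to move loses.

Label each position W (a win for the player to move) or L (a loss). A position with no legal move is L; any other position is W exactly when some move reaches an L, and L when every move reaches a W.
n=0: no move → L
n=1: no move → L
n=2: W (go to 0, an L position)
n=3: W (go to 1, an L position)
n=4: W (go to 1, an L position)
n=5: L (options 3(W), 2(W) are all W)
n=6: L (options 4(W), 3(W) are all W)
n=7: W (go to 5, an L position)
n=8: W (go to 6, an L position)
n=9: W (go to 6, an L position)
n=10: L (options 8(W), 7(W), 3(W) are all W)
n=11: L (options 9(W), 8(W), 4(W) are all W)
n=12: W (go to 10, an L position)
n=13: W (go to 11, an L position)
n=14: W (go to 11, an L position)
n=15: L (options 13(W), 12(W), 8(W) are all W)
n=16: L (options 14(W), 13(W), 9(W) are all W)
n=17: W (go to 15, an L position)
n=18: W (go to 16, an L position)
n=19: W (go to 16, an L position)
n=20: L (options 18(W), 17(W), 13(W) are all W)
L entries with 0 ≤ n ≤ 20: n = 0, 1, 5, 6, 10, 11, 15, 16, 20; that makes 9.

9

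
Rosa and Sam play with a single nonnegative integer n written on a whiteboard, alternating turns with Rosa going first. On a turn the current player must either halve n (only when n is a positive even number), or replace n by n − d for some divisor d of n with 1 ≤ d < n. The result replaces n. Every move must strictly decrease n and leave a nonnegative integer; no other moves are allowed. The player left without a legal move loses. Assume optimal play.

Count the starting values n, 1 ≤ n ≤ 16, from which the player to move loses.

Label each position W (a win for the player to move) or L (a loss). A position with no legal move is L; any other position is W exactly when some move reaches an L, and L when every move reaches a W.
n=0: no move → L
n=1: no move → L
n=2: reaches L-position 1 → W
n=3: only reaches 2(W), which is W → L
n=4: reaches L-position 3 → W
n=5: only reaches 4(W), which is W → L
n=6: reaches L-position 3 → W
n=7: only reaches 6(W), which is W → L
n=8: reaches L-position 7 → W
n=9: only reaches 6(W), 8(W), all W → L
n=10: reaches L-position 5 → W
n=11: only reaches 10(W), which is W → L
n=12: reaches L-position 9 → W
n=13: only reaches 12(W), which is W → L
n=14: reaches L-position 7 → W
n=15: only reaches 10(W), 12(W), 14(W), all W → L
n=16: reaches L-position 15 → W
L entries with 1 ≤ n ≤ 16 (n=0 is outside the asked range and is not counted): n = 1, 3, 5, 7, 9, 11, 13, 15; that makes 8.

8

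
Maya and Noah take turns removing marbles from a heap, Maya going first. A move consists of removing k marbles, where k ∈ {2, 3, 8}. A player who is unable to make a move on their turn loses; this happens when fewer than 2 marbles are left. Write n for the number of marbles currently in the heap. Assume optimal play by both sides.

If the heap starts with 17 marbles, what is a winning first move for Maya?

Work bottom-up. With no move the player to move loses. Otherwise the position is W if at least one move leads to an L position for the opponent, and L if every move leads to a W.
n=0: no move → L
n=1: no move → L
n=2: can move to 0, which is L ⇒ W
n=3: can move to 1, which is L ⇒ W
n=4: can move to 1, which is L ⇒ W
n=5: moves to 3(W), 2(W); every one is W ⇒ L
n=6: moves to 4(W), 3(W); every one is W ⇒ L
n=7: can move to 5, which is L ⇒ W
n=8: can move to 6, which is L ⇒ W
n=9: can move to 6, which is L ⇒ W
n=10: moves to 8(W), 7(W), 2(W); every one is W ⇒ L
n=11: moves to 9(W), 8(W), 3(W); every one is W ⇒ L
n=12: can move to 10, which is L ⇒ W
n=13: can move to 11, which is L ⇒ W
n=14: can move to 11, which is L ⇒ W
n=15: moves to 13(W), 12(W), 7(W); every one is W ⇒ L
n=16: moves to 14(W), 13(W), 8(W); every one is W ⇒ L
n=17: can move to 15, which is L ⇒ W
From 17, the L positions reachable in one move are: 15.

Remove 2, leaving 15.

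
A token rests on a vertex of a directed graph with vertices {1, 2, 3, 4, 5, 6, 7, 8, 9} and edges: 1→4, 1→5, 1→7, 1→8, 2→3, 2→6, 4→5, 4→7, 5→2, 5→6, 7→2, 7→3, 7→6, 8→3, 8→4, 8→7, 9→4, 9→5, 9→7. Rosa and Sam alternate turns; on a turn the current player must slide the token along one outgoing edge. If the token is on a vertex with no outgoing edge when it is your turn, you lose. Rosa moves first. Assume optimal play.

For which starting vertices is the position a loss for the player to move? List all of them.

3, 4, 6

Positions with no move are L. A position that does have a move is losing for the player to move precisely when every available move leads to a winning position for the opponent. Fill in the labels:
Every edge goes from a vertex to one that appears earlier in the order 6, 3, 2, 5, 7, 4, 9, 8, 1, so processing vertices in that order labels each vertex after all of its successors.
6: no outgoing edge → L
3: no outgoing edge → L
2: reaches L-position 3 → W
5: reaches L-position 6 → W
7: reaches L-position 3 → W
4: only reaches 7(W), 5(W), all W → L
9: reaches L-position 4 → W
8: reaches L-position 4 → W
1: reaches L-position 4 → W
The losing starting vertices are exactly the entries labelled L in this table (3 of them).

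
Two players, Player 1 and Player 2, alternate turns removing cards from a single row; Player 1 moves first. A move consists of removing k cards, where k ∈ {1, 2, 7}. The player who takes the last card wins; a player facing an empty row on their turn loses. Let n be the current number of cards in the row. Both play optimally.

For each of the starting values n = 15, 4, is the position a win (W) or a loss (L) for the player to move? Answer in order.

15: L, 4: W

Label each position W (a win for the player to move) or L (a loss). A position with no legal move is L; any other position is W exactly when some move reaches an L, and L when every move reaches a W.
n=0: no move → L
n=1: can move to 0, which is L ⇒ W
n=2: can move to 0, which is L ⇒ W
n=3: moves to 2(W), 1(W); every one is W ⇒ L
n=4: can move to 3, which is L ⇒ W
n=5: can move to 3, which is L ⇒ W
n=6: moves to 5(W), 4(W); every one is W ⇒ L
n=7: can move to 6, which is L ⇒ W
n=8: can move to 6, which is L ⇒ W
n=9: moves to 8(W), 7(W), 2(W); every one is W ⇒ L
n=10: can move to 9, which is L ⇒ W
n=11: can move to 9, which is L ⇒ W
n=12: moves to 11(W), 10(W), 5(W); every one is W ⇒ L
n=13: can move to 12, which is L ⇒ W
n=14: can move to 12, which is L ⇒ W
n=15: moves to 14(W), 13(W), 8(W); every one is W ⇒ L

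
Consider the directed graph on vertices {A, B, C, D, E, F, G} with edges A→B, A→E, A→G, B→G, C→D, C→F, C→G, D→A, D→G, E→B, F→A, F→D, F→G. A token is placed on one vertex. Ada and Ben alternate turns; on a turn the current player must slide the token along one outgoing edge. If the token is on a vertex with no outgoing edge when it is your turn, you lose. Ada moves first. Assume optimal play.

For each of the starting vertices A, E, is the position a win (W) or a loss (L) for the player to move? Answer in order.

Work bottom-up. With no move the player to move loses. Otherwise the position is W if at least one move leads to an L position for the opponent, and L if every move leads to a W.
Every edge goes from a vertex to one that appears earlier in the order G, B, E, A, D, F, C, so processing vertices in that order labels each vertex after all of its successors.
G: no outgoing edge → L
B: reaches L-position G → W
E: only reaches B(W), which is W → L
A: reaches L-position E → W
D: reaches L-position G → W
F: reaches L-position G → W
C: reaches L-position G → W

A: W, E: L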